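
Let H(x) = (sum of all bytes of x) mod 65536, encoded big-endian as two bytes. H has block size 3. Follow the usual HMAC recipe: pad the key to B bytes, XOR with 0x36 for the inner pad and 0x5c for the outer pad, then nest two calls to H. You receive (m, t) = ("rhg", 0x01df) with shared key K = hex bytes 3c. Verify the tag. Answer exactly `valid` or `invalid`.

Key hex bytes 3c is 1 byte ≤ B = 3; zero-pad to 3 bytes: K' = 3c 00 00.
K' ⊕ ipad = 0a 36 36; K' ⊕ opad = 60 5c 5c.
Inner hash: sum = 10+54+54+114+104+103 = 439 → 01 b7.
Outer hash (recomputed tag): sum = 96+92+92+1+183 = 464 → 01 d0.
Recomputed tag = 01d0; claimed = 01df → mismatch.

invalid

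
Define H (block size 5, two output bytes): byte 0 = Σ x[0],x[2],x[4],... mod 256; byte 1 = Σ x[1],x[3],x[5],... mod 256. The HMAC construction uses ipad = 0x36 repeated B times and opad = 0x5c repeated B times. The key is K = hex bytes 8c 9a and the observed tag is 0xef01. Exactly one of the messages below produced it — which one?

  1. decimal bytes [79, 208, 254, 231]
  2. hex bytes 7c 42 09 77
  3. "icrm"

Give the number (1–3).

Key hex bytes 8c 9a is 2 bytes ≤ B = 5; zero-pad to 5 bytes: K' = 8c 9a 00 00 00.
K' ⊕ ipad = ba ac 36 36 36; K' ⊕ opad = d0 c6 5c 5c 5c.
m1: inner = H(ba ac 36 36 36 4f d0 fe e7) = dd 2f; tag = H(d0 c6 5c 5c 5c dd 2f) = b7ff
m2: inner = H(ba ac 36 36 36 7c 42 09 77) = df 67; tag = H(d0 c6 5c 5c 5c df 67) = ef01 ← matches
m3: inner = H(ba ac 36 36 36 69 63 72 6d) = f6 bd; tag = H(d0 c6 5c 5c 5c f6 bd) = 4518

2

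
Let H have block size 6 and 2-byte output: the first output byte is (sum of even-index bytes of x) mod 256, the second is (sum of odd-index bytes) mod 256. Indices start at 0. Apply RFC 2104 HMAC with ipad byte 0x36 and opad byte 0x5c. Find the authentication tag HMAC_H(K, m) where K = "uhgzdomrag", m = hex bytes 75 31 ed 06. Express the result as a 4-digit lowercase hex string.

10ed

Key "uhgzdomrag" = 75 68 67 7a 64 6f 6d 72 61 67 is 10 bytes > B = 6, so hash it first: H(key) = 0e 2a, then zero-pad to 6 bytes: K' = 0e 2a 00 00 00 00.
K' ⊕ ipad = 38 1c 36 36 36 36.  K' ⊕ opad = 52 76 5c 5c 5c 5c.
Inner input = (K'⊕ipad) ∥ m = 38 1c 36 36 36 36 ∥ 75 31 ed 06.
Inner hash: even-index sum = 518 mod 256 = 6; odd-index sum = 191 mod 256 = 191 → 06 bf.
Outer input = (K'⊕opad) ∥ inner = 52 76 5c 5c 5c 5c ∥ 06 bf.
Outer hash (tag): even-index sum = 272 mod 256 = 16; odd-index sum = 493 mod 256 = 237 → 10 ed.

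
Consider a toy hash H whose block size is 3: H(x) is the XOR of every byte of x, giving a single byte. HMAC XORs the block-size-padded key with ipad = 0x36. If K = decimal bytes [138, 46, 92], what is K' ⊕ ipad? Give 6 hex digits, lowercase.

Key decimal bytes [138, 46, 92] = 8a 2e 5c is exactly B = 3 bytes: K' = 8a 2e 5c.
XOR each byte with 0x36: 8a⊕36=bc, 2e⊕36=18, 5c⊕36=6a.

bc186a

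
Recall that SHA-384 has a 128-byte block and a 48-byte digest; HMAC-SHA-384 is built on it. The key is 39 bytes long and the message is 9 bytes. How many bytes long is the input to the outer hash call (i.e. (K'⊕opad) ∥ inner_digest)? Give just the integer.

176

Key is 39 ≤ 128 bytes, zero-padded: |K'| = 128.
Outer input = (K'⊕opad) ∥ H(inner) → 128 + 48 = 176 bytes.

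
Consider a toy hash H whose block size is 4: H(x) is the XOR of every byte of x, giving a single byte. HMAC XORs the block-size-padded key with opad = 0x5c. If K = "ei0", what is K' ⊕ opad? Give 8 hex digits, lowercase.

Key "ei0" = 65 69 30 is 3 bytes ≤ B = 4; zero-pad to 4 bytes: K' = 65 69 30 00.
XOR each byte with 0x5c: 65⊕5c=39, 69⊕5c=35, 30⊕5c=6c, 00⊕5c=5c.

39356c5c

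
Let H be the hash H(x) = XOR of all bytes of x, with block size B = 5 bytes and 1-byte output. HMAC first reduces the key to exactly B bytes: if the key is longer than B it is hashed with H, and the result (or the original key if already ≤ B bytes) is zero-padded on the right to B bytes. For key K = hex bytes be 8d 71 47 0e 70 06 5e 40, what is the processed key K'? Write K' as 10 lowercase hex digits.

6300000000

|K| = 9 > B = 5, so first hash the key.
H(K): XOR be⊕8d⊕71⊕47⊕0e⊕70⊕06⊕5e⊕40 = 63.
Zero-pad H(K) = 63 to 5 bytes: K' = 63 00 00 00 00.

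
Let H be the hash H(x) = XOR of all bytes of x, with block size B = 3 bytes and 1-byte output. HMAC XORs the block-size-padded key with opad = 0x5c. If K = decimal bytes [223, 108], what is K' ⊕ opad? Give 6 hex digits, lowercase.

83305c

Key decimal bytes [223, 108] = df 6c is 2 bytes ≤ B = 3; zero-pad to 3 bytes: K' = df 6c 00.
XOR each byte with 0x5c: df⊕5c=83, 6c⊕5c=30, 00⊕5c=5c.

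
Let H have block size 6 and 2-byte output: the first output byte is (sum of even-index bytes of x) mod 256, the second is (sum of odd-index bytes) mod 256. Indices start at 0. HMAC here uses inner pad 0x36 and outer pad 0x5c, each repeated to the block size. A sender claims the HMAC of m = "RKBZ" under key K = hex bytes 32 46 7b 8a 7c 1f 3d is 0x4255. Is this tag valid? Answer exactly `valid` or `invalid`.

Key hex bytes 32 46 7b 8a 7c 1f 3d is 7 bytes > B = 6, so hash it first: H(key) = 66 ef, then zero-pad to 6 bytes: K' = 66 ef 00 00 00 00.
K' ⊕ ipad = 50 d9 36 36 36 36; K' ⊕ opad = 3a b3 5c 5c 5c 5c.
Inner hash: even-index sum = 336 mod 256 = 80; odd-index sum = 490 mod 256 = 234 → 50 ea.
Outer hash (recomputed tag): even-index sum = 322 mod 256 = 66; odd-index sum = 597 mod 256 = 85 → 42 55.
Recomputed tag = 4255; claimed = 4255 → match.

valid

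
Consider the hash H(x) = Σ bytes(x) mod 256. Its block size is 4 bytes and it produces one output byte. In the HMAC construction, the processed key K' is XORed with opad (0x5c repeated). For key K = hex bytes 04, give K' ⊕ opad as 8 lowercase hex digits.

Key hex bytes 04 is 1 byte ≤ B = 4; zero-pad to 4 bytes: K' = 04 00 00 00.
XOR each byte with 0x5c: 04⊕5c=58, 00⊕5c=5c, 00⊕5c=5c, 00⊕5c=5c.

585c5c5c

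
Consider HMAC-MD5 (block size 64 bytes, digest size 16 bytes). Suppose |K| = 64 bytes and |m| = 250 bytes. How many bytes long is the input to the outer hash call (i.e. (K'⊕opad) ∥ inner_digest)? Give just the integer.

Key is 64 ≤ 64 bytes, zero-padded: |K'| = 64.
Outer input = (K'⊕opad) ∥ H(inner) → 64 + 16 = 80 bytes.

80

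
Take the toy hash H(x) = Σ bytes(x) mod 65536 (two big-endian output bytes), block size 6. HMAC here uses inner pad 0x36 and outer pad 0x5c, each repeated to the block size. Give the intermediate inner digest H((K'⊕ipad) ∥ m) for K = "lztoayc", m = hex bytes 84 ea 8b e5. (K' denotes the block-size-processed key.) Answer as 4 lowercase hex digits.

041b

Key "lztoayc" = 6c 7a 74 6f 61 79 63 is 7 bytes > B = 6, so hash it first: H(key) = 03 06, then zero-pad to 6 bytes: K' = 03 06 00 00 00 00.
K' ⊕ ipad = 35 30 36 36 36 36.
Inner input = 35 30 36 36 36 36 ∥ 84 ea 8b e5.
Inner hash: sum = 53+48+54+54+54+54+132+234+139+229 = 1051 → 04 1b.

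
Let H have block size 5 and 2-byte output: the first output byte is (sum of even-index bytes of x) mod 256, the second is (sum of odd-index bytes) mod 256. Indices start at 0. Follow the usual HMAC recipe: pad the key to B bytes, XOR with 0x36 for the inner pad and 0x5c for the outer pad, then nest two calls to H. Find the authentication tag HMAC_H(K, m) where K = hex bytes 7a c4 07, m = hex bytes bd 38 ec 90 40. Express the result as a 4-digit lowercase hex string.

Key hex bytes 7a c4 07 is 3 bytes ≤ B = 5; zero-pad to 5 bytes: K' = 7a c4 07 00 00.
K' ⊕ ipad = 4c f2 31 36 36.  K' ⊕ opad = 26 98 5b 5c 5c.
Inner input = (K'⊕ipad) ∥ m = 4c f2 31 36 36 ∥ bd 38 ec 90 40.
Inner hash: even-index sum = 379 mod 256 = 123; odd-index sum = 785 mod 256 = 17 → 7b 11.
Outer input = (K'⊕opad) ∥ inner = 26 98 5b 5c 5c ∥ 7b 11.
Outer hash (tag): even-index sum = 238 mod 256 = 238; odd-index sum = 367 mod 256 = 111 → ee 6f.

ee6f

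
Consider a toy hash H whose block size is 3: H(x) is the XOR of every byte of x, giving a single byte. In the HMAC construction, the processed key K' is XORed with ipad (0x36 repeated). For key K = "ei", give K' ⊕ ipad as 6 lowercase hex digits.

535f36

Key "ei" = 65 69 is 2 bytes ≤ B = 3; zero-pad to 3 bytes: K' = 65 69 00.
XOR each byte with 0x36: 65⊕36=53, 69⊕36=5f, 00⊕36=36.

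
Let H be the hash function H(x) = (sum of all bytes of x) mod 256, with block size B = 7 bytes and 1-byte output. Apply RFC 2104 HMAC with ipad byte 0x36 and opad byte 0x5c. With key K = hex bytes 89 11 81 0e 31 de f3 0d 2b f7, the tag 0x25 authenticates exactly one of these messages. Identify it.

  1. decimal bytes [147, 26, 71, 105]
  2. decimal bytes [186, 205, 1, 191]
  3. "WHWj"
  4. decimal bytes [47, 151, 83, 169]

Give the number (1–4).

2

Key hex bytes 89 11 81 0e 31 de f3 0d 2b f7 is 10 bytes > B = 7, so hash it first: H(key) = 5a, then zero-pad to 7 bytes: K' = 5a 00 00 00 00 00 00.
K' ⊕ ipad = 6c 36 36 36 36 36 36; K' ⊕ opad = 06 5c 5c 5c 5c 5c 5c.
m1: inner = H(6c 36 36 36 36 36 36 93 1a 47 69) = 0d; tag = H(06 5c 5c 5c 5c 5c 5c 0d) = 3b
m2: inner = H(6c 36 36 36 36 36 36 ba cd 01 bf) = f7; tag = H(06 5c 5c 5c 5c 5c 5c f7) = 25 ← matches
m3: inner = H(6c 36 36 36 36 36 36 57 48 57 6a) = 10; tag = H(06 5c 5c 5c 5c 5c 5c 10) = 3e
m4: inner = H(6c 36 36 36 36 36 36 2f 97 53 a9) = 72; tag = H(06 5c 5c 5c 5c 5c 5c 72) = a0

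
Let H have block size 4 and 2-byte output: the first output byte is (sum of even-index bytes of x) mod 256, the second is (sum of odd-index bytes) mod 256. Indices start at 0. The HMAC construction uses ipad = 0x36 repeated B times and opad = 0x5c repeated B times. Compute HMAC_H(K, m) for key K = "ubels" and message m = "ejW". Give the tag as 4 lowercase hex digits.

da86

Key "ubels" = 75 62 65 6c 73 is 5 bytes > B = 4, so hash it first: H(key) = 4d ce, then zero-pad to 4 bytes: K' = 4d ce 00 00.
K' ⊕ ipad = 7b f8 36 36.  K' ⊕ opad = 11 92 5c 5c.
Inner input = (K'⊕ipad) ∥ m = 7b f8 36 36 ∥ 65 6a 57.
Inner hash: even-index sum = 365 mod 256 = 109; odd-index sum = 408 mod 256 = 152 → 6d 98.
Outer input = (K'⊕opad) ∥ inner = 11 92 5c 5c ∥ 6d 98.
Outer hash (tag): even-index sum = 218 mod 256 = 218; odd-index sum = 390 mod 256 = 134 → da 86.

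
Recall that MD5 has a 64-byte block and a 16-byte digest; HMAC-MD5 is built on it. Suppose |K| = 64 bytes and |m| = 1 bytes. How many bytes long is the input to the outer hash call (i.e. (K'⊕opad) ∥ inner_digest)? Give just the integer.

Key is 64 ≤ 64 bytes, zero-padded: |K'| = 64.
Outer input = (K'⊕opad) ∥ H(inner) → 64 + 16 = 80 bytes.

80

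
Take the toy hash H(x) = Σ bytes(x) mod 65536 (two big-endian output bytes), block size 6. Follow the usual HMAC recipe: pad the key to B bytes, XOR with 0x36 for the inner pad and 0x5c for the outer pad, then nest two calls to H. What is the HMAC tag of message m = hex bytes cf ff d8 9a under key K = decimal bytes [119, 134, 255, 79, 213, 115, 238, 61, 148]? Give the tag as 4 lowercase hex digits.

028a

Key decimal bytes [119, 134, 255, 79, 213, 115, 238, 61, 148] = 77 86 ff 4f d5 73 ee 3d 94 is 9 bytes > B = 6, so hash it first: H(key) = 05 52, then zero-pad to 6 bytes: K' = 05 52 00 00 00 00.
K' ⊕ ipad = 33 64 36 36 36 36.  K' ⊕ opad = 59 0e 5c 5c 5c 5c.
Inner input = (K'⊕ipad) ∥ m = 33 64 36 36 36 36 ∥ cf ff d8 9a.
Inner hash: sum = 51+100+54+54+54+54+207+255+216+154 = 1199 → 04 af.
Outer input = (K'⊕opad) ∥ inner = 59 0e 5c 5c 5c 5c ∥ 04 af.
Outer hash (tag): sum = 89+14+92+92+92+92+4+175 = 650 → 02 8a.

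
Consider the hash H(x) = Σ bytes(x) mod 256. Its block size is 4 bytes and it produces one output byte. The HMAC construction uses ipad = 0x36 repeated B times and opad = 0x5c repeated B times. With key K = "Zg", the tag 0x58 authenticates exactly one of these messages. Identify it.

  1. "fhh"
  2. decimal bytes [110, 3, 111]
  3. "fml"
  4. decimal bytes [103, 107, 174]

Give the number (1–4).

1

Key "Zg" = 5a 67 is 2 bytes ≤ B = 4; zero-pad to 4 bytes: K' = 5a 67 00 00.
K' ⊕ ipad = 6c 51 36 36; K' ⊕ opad = 06 3b 5c 5c.
m1: inner = H(6c 51 36 36 66 68 68) = 5f; tag = H(06 3b 5c 5c 5f) = 58 ← matches
m2: inner = H(6c 51 36 36 6e 03 6f) = 09; tag = H(06 3b 5c 5c 09) = 02
m3: inner = H(6c 51 36 36 66 6d 6c) = 68; tag = H(06 3b 5c 5c 68) = 61
m4: inner = H(6c 51 36 36 67 6b ae) = a9; tag = H(06 3b 5c 5c a9) = a2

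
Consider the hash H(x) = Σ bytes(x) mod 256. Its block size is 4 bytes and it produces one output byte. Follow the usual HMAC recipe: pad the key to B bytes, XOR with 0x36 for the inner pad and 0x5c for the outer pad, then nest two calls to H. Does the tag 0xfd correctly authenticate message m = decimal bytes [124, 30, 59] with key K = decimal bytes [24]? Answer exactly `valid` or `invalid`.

valid

Key decimal bytes [24] = 18 is 1 byte ≤ B = 4; zero-pad to 4 bytes: K' = 18 00 00 00.
K' ⊕ ipad = 2e 36 36 36; K' ⊕ opad = 44 5c 5c 5c.
Inner hash: sum = 46+54+54+54+124+30+59 = 421; mod 256 = 165 → a5.
Outer hash (recomputed tag): sum = 68+92+92+92+165 = 509; mod 256 = 253 → fd.
Recomputed tag = fd; claimed = fd → match.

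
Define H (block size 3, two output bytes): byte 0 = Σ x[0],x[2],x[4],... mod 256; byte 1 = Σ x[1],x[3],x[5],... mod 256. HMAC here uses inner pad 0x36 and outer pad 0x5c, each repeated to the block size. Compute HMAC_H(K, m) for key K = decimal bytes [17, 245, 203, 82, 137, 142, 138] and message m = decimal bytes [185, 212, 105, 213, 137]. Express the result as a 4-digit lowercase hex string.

9d41

Key decimal bytes [17, 245, 203, 82, 137, 142, 138] = 11 f5 cb 52 89 8e 8a is 7 bytes > B = 3, so hash it first: H(key) = ef d5, then zero-pad to 3 bytes: K' = ef d5 00.
K' ⊕ ipad = d9 e3 36.  K' ⊕ opad = b3 89 5c.
Inner input = (K'⊕ipad) ∥ m = d9 e3 36 ∥ b9 d4 69 d5 89.
Inner hash: even-index sum = 696 mod 256 = 184; odd-index sum = 654 mod 256 = 142 → b8 8e.
Outer input = (K'⊕opad) ∥ inner = b3 89 5c ∥ b8 8e.
Outer hash (tag): even-index sum = 413 mod 256 = 157; odd-index sum = 321 mod 256 = 65 → 9d 41.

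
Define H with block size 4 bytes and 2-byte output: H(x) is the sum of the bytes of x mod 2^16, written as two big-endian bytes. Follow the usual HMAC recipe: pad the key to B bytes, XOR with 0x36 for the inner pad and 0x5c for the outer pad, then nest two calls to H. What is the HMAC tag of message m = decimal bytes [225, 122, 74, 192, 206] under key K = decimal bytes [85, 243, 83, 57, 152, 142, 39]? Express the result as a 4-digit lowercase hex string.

Key decimal bytes [85, 243, 83, 57, 152, 142, 39] = 55 f3 53 39 98 8e 27 is 7 bytes > B = 4, so hash it first: H(key) = 03 21, then zero-pad to 4 bytes: K' = 03 21 00 00.
K' ⊕ ipad = 35 17 36 36.  K' ⊕ opad = 5f 7d 5c 5c.
Inner input = (K'⊕ipad) ∥ m = 35 17 36 36 ∥ e1 7a 4a c0 ce.
Inner hash: sum = 53+23+54+54+225+122+74+192+206 = 1003 → 03 eb.
Outer input = (K'⊕opad) ∥ inner = 5f 7d 5c 5c ∥ 03 eb.
Outer hash (tag): sum = 95+125+92+92+3+235 = 642 → 02 82.

0282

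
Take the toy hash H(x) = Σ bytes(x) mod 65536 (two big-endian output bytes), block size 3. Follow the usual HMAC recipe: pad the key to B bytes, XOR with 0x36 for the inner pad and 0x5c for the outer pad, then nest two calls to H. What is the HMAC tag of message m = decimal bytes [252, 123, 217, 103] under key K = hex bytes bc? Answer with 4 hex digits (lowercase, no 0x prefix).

0248

Key hex bytes bc is 1 byte ≤ B = 3; zero-pad to 3 bytes: K' = bc 00 00.
K' ⊕ ipad = 8a 36 36.  K' ⊕ opad = e0 5c 5c.
Inner input = (K'⊕ipad) ∥ m = 8a 36 36 ∥ fc 7b d9 67.
Inner hash: sum = 138+54+54+252+123+217+103 = 941 → 03 ad.
Outer input = (K'⊕opad) ∥ inner = e0 5c 5c ∥ 03 ad.
Outer hash (tag): sum = 224+92+92+3+173 = 584 → 02 48.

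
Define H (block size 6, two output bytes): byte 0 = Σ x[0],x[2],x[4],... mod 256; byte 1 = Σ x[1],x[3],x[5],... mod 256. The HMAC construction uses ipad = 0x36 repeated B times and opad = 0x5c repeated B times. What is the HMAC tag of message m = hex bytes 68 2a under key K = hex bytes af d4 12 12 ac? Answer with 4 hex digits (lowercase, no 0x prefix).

Key hex bytes af d4 12 12 ac is 5 bytes ≤ B = 6; zero-pad to 6 bytes: K' = af d4 12 12 ac 00.
K' ⊕ ipad = 99 e2 24 24 9a 36.  K' ⊕ opad = f3 88 4e 4e f0 5c.
Inner input = (K'⊕ipad) ∥ m = 99 e2 24 24 9a 36 ∥ 68 2a.
Inner hash: even-index sum = 447 mod 256 = 191; odd-index sum = 358 mod 256 = 102 → bf 66.
Outer input = (K'⊕opad) ∥ inner = f3 88 4e 4e f0 5c ∥ bf 66.
Outer hash (tag): even-index sum = 752 mod 256 = 240; odd-index sum = 408 mod 256 = 152 → f0 98.

f098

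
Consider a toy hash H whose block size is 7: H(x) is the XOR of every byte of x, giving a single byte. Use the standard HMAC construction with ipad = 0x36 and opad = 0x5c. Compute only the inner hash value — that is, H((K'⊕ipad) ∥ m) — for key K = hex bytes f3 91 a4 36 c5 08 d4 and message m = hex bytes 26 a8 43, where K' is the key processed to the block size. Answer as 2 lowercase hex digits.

Key hex bytes f3 91 a4 36 c5 08 d4 is exactly B = 7 bytes: K' = f3 91 a4 36 c5 08 d4.
K' ⊕ ipad = c5 a7 92 00 f3 3e e2.
Inner input = c5 a7 92 00 f3 3e e2 ∥ 26 a8 43.
Inner hash: XOR c5⊕a7⊕92⊕00⊕f3⊕3e⊕e2⊕26⊕a8⊕43 = 12.

12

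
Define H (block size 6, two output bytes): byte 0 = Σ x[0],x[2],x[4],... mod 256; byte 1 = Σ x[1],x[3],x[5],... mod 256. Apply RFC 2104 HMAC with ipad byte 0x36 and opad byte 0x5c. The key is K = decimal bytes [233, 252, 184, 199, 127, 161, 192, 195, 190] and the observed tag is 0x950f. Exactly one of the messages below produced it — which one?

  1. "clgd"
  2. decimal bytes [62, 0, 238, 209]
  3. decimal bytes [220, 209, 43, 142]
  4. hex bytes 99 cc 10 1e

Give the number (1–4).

3

Key decimal bytes [233, 252, 184, 199, 127, 161, 192, 195, 190] = e9 fc b8 c7 7f a1 c0 c3 be is 9 bytes > B = 6, so hash it first: H(key) = 9e 27, then zero-pad to 6 bytes: K' = 9e 27 00 00 00 00.
K' ⊕ ipad = a8 11 36 36 36 36; K' ⊕ opad = c2 7b 5c 5c 5c 5c.
m1: inner = H(a8 11 36 36 36 36 63 6c 67 64) = de 4d; tag = H(c2 7b 5c 5c 5c 5c de 4d) = 5880
m2: inner = H(a8 11 36 36 36 36 3e 00 ee d1) = 40 4e; tag = H(c2 7b 5c 5c 5c 5c 40 4e) = ba81
m3: inner = H(a8 11 36 36 36 36 dc d1 2b 8e) = 1b dc; tag = H(c2 7b 5c 5c 5c 5c 1b dc) = 950f ← matches
m4: inner = H(a8 11 36 36 36 36 99 cc 10 1e) = bd 67; tag = H(c2 7b 5c 5c 5c 5c bd 67) = 379a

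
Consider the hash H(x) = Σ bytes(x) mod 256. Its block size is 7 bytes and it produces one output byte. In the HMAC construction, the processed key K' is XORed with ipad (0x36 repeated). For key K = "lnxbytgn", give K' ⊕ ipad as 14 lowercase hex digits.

Key "lnxbytgn" = 6c 6e 78 62 79 74 67 6e is 8 bytes > B = 7, so hash it first: H(key) = 76, then zero-pad to 7 bytes: K' = 76 00 00 00 00 00 00.
XOR each byte with 0x36: 76⊕36=40, 00⊕36=36, 00⊕36=36, 00⊕36=36, 00⊕36=36, 00⊕36=36, 00⊕36=36.

40363636363636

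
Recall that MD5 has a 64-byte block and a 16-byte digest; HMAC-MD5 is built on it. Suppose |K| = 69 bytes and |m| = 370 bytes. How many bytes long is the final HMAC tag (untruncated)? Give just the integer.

The tag is one MD5 digest: 16 bytes.

16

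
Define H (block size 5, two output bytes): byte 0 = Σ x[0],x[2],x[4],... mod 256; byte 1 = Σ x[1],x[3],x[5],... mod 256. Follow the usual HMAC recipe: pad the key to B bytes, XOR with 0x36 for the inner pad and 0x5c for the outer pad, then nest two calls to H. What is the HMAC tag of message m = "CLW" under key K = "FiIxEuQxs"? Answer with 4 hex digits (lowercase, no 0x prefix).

Key "FiIxEuQxs" = 46 69 49 78 45 75 51 78 73 is 9 bytes > B = 5, so hash it first: H(key) = 98 ce, then zero-pad to 5 bytes: K' = 98 ce 00 00 00.
K' ⊕ ipad = ae f8 36 36 36.  K' ⊕ opad = c4 92 5c 5c 5c.
Inner input = (K'⊕ipad) ∥ m = ae f8 36 36 36 ∥ 43 4c 57.
Inner hash: even-index sum = 358 mod 256 = 102; odd-index sum = 456 mod 256 = 200 → 66 c8.
Outer input = (K'⊕opad) ∥ inner = c4 92 5c 5c 5c ∥ 66 c8.
Outer hash (tag): even-index sum = 580 mod 256 = 68; odd-index sum = 340 mod 256 = 84 → 44 54.

4454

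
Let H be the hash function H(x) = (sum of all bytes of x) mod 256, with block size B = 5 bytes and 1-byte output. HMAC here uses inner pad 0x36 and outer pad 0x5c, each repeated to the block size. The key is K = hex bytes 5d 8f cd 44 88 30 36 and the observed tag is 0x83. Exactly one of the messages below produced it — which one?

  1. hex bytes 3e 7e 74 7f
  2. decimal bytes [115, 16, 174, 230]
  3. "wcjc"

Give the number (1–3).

3

Key hex bytes 5d 8f cd 44 88 30 36 is 7 bytes > B = 5, so hash it first: H(key) = eb, then zero-pad to 5 bytes: K' = eb 00 00 00 00.
K' ⊕ ipad = dd 36 36 36 36; K' ⊕ opad = b7 5c 5c 5c 5c.
m1: inner = H(dd 36 36 36 36 3e 7e 74 7f) = 64; tag = H(b7 5c 5c 5c 5c 64) = 8b
m2: inner = H(dd 36 36 36 36 73 10 ae e6) = cc; tag = H(b7 5c 5c 5c 5c cc) = f3
m3: inner = H(dd 36 36 36 36 77 63 6a 63) = 5c; tag = H(b7 5c 5c 5c 5c 5c) = 83 ← matches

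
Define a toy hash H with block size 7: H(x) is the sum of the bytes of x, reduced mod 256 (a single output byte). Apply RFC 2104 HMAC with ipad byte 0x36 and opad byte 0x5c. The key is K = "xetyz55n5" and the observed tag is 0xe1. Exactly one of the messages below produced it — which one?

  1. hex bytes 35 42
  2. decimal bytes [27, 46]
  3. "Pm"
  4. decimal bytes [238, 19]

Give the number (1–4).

4

Key "xetyz55n5" = 78 65 74 79 7a 35 35 6e 35 is 9 bytes > B = 7, so hash it first: H(key) = 51, then zero-pad to 7 bytes: K' = 51 00 00 00 00 00 00.
K' ⊕ ipad = 67 36 36 36 36 36 36; K' ⊕ opad = 0d 5c 5c 5c 5c 5c 5c.
m1: inner = H(67 36 36 36 36 36 36 35 42) = 22; tag = H(0d 5c 5c 5c 5c 5c 5c 22) = 57
m2: inner = H(67 36 36 36 36 36 36 1b 2e) = f4; tag = H(0d 5c 5c 5c 5c 5c 5c f4) = 29
m3: inner = H(67 36 36 36 36 36 36 50 6d) = 68; tag = H(0d 5c 5c 5c 5c 5c 5c 68) = 9d
m4: inner = H(67 36 36 36 36 36 36 ee 13) = ac; tag = H(0d 5c 5c 5c 5c 5c 5c ac) = e1 ← matches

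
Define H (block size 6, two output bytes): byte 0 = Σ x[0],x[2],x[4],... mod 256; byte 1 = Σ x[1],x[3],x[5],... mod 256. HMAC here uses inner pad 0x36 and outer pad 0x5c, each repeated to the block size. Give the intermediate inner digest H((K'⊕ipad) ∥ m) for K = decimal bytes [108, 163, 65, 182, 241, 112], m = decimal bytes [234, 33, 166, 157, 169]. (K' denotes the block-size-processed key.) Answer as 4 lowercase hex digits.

Key decimal bytes [108, 163, 65, 182, 241, 112] = 6c a3 41 b6 f1 70 is exactly B = 6 bytes: K' = 6c a3 41 b6 f1 70.
K' ⊕ ipad = 5a 95 77 80 c7 46.
Inner input = 5a 95 77 80 c7 46 ∥ ea 21 a6 9d a9.
Inner hash: even-index sum = 977 mod 256 = 209; odd-index sum = 537 mod 256 = 25 → d1 19.

d119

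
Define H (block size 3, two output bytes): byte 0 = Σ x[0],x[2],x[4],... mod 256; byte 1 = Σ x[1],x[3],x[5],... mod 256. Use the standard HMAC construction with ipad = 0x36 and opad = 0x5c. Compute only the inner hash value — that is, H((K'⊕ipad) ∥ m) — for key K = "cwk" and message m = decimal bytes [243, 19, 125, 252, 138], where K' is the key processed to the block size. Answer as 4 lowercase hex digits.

Key "cwk" = 63 77 6b is exactly B = 3 bytes: K' = 63 77 6b.
K' ⊕ ipad = 55 41 5d.
Inner input = 55 41 5d ∥ f3 13 7d fc 8a.
Inner hash: even-index sum = 449 mod 256 = 193; odd-index sum = 571 mod 256 = 59 → c1 3b.

c13b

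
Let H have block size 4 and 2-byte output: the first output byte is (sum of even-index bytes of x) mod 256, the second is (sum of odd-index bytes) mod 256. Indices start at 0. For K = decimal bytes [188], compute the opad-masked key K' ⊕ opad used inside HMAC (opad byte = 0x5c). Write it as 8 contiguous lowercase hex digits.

Key decimal bytes [188] = bc is 1 byte ≤ B = 4; zero-pad to 4 bytes: K' = bc 00 00 00.
XOR each byte with 0x5c: bc⊕5c=e0, 00⊕5c=5c, 00⊕5c=5c, 00⊕5c=5c.

e05c5c5c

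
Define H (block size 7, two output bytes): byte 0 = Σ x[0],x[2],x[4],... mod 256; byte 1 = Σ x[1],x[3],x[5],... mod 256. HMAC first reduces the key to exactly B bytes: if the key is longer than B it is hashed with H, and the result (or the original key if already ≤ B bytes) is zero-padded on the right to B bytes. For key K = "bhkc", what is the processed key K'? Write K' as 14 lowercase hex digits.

62686b63000000

Key "bhkc" = 62 68 6b 63 is 4 bytes ≤ B = 7; zero-pad to 7 bytes: K' = 62 68 6b 63 00 00 00.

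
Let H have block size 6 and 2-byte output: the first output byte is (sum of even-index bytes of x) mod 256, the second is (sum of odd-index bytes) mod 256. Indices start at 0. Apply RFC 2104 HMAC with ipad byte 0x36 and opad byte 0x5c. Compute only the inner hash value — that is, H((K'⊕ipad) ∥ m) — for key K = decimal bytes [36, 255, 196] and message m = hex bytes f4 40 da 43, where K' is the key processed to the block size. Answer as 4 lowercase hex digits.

08b8

Key decimal bytes [36, 255, 196] = 24 ff c4 is 3 bytes ≤ B = 6; zero-pad to 6 bytes: K' = 24 ff c4 00 00 00.
K' ⊕ ipad = 12 c9 f2 36 36 36.
Inner input = 12 c9 f2 36 36 36 ∥ f4 40 da 43.
Inner hash: even-index sum = 776 mod 256 = 8; odd-index sum = 440 mod 256 = 184 → 08 b8.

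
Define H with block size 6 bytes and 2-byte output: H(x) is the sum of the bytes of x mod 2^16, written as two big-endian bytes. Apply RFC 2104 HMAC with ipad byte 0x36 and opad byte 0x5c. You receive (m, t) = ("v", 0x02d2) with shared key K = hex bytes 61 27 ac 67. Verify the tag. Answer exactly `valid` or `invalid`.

Key hex bytes 61 27 ac 67 is 4 bytes ≤ B = 6; zero-pad to 6 bytes: K' = 61 27 ac 67 00 00.
K' ⊕ ipad = 57 11 9a 51 36 36; K' ⊕ opad = 3d 7b f0 3b 5c 5c.
Inner hash: sum = 87+17+154+81+54+54+118 = 565 → 02 35.
Outer hash (recomputed tag): sum = 61+123+240+59+92+92+2+53 = 722 → 02 d2.
Recomputed tag = 02d2; claimed = 02d2 → match.

valid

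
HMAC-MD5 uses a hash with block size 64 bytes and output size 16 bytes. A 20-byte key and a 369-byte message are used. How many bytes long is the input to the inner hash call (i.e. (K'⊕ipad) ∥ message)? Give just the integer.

Key is 20 ≤ 64 bytes, zero-padded: |K'| = 64.
Inner input = (K'⊕ipad) ∥ m → 64 + 369 = 433 bytes.

433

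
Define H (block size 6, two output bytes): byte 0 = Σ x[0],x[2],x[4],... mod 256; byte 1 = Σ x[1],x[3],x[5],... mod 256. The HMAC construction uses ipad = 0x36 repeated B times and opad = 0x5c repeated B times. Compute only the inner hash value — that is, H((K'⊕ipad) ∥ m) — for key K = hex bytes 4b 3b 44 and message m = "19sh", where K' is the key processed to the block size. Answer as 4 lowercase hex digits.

Key hex bytes 4b 3b 44 is 3 bytes ≤ B = 6; zero-pad to 6 bytes: K' = 4b 3b 44 00 00 00.
K' ⊕ ipad = 7d 0d 72 36 36 36.
Inner input = 7d 0d 72 36 36 36 ∥ 31 39 73 68.
Inner hash: even-index sum = 457 mod 256 = 201; odd-index sum = 282 mod 256 = 26 → c9 1a.

c91a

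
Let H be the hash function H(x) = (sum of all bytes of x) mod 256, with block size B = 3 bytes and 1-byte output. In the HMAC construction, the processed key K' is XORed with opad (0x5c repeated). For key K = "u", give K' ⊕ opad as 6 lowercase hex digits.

295c5c

Key "u" = 75 is 1 byte ≤ B = 3; zero-pad to 3 bytes: K' = 75 00 00.
XOR each byte with 0x5c: 75⊕5c=29, 00⊕5c=5c, 00⊕5c=5c.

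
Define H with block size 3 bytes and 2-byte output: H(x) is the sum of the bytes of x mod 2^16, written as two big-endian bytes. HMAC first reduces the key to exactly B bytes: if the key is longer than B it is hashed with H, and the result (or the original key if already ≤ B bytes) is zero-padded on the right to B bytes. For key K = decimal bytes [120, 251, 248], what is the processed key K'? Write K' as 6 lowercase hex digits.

78fbf8

Key decimal bytes [120, 251, 248] = 78 fb f8 is exactly B = 3 bytes: K' = 78 fb f8.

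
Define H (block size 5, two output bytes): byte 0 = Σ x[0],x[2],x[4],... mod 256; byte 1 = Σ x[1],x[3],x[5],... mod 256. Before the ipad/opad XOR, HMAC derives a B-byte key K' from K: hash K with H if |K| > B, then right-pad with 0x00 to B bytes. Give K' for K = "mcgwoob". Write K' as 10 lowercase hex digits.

a549000000

|K| = 7 > B = 5, so first hash the key.
H(K): even-index sum = 421 mod 256 = 165; odd-index sum = 329 mod 256 = 73 → a5 49.
Zero-pad H(K) = a5 49 to 5 bytes: K' = a5 49 00 00 00.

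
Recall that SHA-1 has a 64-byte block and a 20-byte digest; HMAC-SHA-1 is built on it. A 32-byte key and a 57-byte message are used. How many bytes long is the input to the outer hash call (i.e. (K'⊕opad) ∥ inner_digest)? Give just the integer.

Key is 32 ≤ 64 bytes, zero-padded: |K'| = 64.
Outer input = (K'⊕opad) ∥ H(inner) → 64 + 20 = 84 bytes.

84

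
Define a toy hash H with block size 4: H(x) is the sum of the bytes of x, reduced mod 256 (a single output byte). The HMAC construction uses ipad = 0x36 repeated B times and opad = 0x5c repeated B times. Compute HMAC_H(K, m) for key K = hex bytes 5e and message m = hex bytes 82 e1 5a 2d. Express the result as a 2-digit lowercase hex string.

Key hex bytes 5e is 1 byte ≤ B = 4; zero-pad to 4 bytes: K' = 5e 00 00 00.
K' ⊕ ipad = 68 36 36 36.  K' ⊕ opad = 02 5c 5c 5c.
Inner input = (K'⊕ipad) ∥ m = 68 36 36 36 ∥ 82 e1 5a 2d.
Inner hash: sum = 104+54+54+54+130+225+90+45 = 756; mod 256 = 244 → f4.
Outer input = (K'⊕opad) ∥ inner = 02 5c 5c 5c ∥ f4.
Outer hash (tag): sum = 2+92+92+92+244 = 522; mod 256 = 10 → 0a.

0a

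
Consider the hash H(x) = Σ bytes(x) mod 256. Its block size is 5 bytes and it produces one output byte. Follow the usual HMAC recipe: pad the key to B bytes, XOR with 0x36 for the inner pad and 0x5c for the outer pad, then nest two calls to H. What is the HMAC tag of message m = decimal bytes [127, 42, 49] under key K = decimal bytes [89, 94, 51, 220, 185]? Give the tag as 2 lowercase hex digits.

Key decimal bytes [89, 94, 51, 220, 185] = 59 5e 33 dc b9 is exactly B = 5 bytes: K' = 59 5e 33 dc b9.
K' ⊕ ipad = 6f 68 05 ea 8f.  K' ⊕ opad = 05 02 6f 80 e5.
Inner input = (K'⊕ipad) ∥ m = 6f 68 05 ea 8f ∥ 7f 2a 31.
Inner hash: sum = 111+104+5+234+143+127+42+49 = 815; mod 256 = 47 → 2f.
Outer input = (K'⊕opad) ∥ inner = 05 02 6f 80 e5 ∥ 2f.
Outer hash (tag): sum = 5+2+111+128+229+47 = 522; mod 256 = 10 → 0a.

0a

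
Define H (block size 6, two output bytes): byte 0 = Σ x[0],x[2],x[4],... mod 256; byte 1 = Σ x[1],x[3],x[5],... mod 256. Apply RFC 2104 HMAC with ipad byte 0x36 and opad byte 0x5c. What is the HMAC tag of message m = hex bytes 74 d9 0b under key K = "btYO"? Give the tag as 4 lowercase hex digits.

1761

Key "btYO" = 62 74 59 4f is 4 bytes ≤ B = 6; zero-pad to 6 bytes: K' = 62 74 59 4f 00 00.
K' ⊕ ipad = 54 42 6f 79 36 36.  K' ⊕ opad = 3e 28 05 13 5c 5c.
Inner input = (K'⊕ipad) ∥ m = 54 42 6f 79 36 36 ∥ 74 d9 0b.
Inner hash: even-index sum = 376 mod 256 = 120; odd-index sum = 458 mod 256 = 202 → 78 ca.
Outer input = (K'⊕opad) ∥ inner = 3e 28 05 13 5c 5c ∥ 78 ca.
Outer hash (tag): even-index sum = 279 mod 256 = 23; odd-index sum = 353 mod 256 = 97 → 17 61.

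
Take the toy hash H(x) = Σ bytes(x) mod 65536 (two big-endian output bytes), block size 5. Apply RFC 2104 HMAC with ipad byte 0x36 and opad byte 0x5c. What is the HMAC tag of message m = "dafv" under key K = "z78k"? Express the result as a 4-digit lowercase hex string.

Key "z78k" = 7a 37 38 6b is 4 bytes ≤ B = 5; zero-pad to 5 bytes: K' = 7a 37 38 6b 00.
K' ⊕ ipad = 4c 01 0e 5d 36.  K' ⊕ opad = 26 6b 64 37 5c.
Inner input = (K'⊕ipad) ∥ m = 4c 01 0e 5d 36 ∥ 64 61 66 76.
Inner hash: sum = 76+1+14+93+54+100+97+102+118 = 655 → 02 8f.
Outer input = (K'⊕opad) ∥ inner = 26 6b 64 37 5c ∥ 02 8f.
Outer hash (tag): sum = 38+107+100+55+92+2+143 = 537 → 02 19.

0219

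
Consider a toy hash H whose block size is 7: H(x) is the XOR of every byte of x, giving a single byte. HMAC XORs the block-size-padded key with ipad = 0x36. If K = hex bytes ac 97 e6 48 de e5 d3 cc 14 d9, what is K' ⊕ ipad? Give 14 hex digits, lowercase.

4a363636363636

Key hex bytes ac 97 e6 48 de e5 d3 cc 14 d9 is 10 bytes > B = 7, so hash it first: H(key) = 7c, then zero-pad to 7 bytes: K' = 7c 00 00 00 00 00 00.
XOR each byte with 0x36: 7c⊕36=4a, 00⊕36=36, 00⊕36=36, 00⊕36=36, 00⊕36=36, 00⊕36=36, 00⊕36=36.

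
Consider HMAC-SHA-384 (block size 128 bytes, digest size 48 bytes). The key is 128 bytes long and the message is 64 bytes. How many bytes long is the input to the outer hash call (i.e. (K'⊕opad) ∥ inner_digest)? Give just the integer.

176

Key is 128 ≤ 128 bytes, zero-padded: |K'| = 128.
Outer input = (K'⊕opad) ∥ H(inner) → 128 + 48 = 176 bytes.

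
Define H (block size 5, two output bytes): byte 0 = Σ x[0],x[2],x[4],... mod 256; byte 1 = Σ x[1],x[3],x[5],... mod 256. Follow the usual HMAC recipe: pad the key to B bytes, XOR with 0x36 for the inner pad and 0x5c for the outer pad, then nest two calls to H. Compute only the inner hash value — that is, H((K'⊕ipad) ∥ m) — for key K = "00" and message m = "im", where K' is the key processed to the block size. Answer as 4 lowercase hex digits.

dfa5

Key "00" = 30 30 is 2 bytes ≤ B = 5; zero-pad to 5 bytes: K' = 30 30 00 00 00.
K' ⊕ ipad = 06 06 36 36 36.
Inner input = 06 06 36 36 36 ∥ 69 6d.
Inner hash: even-index sum = 223 mod 256 = 223; odd-index sum = 165 mod 256 = 165 → df a5.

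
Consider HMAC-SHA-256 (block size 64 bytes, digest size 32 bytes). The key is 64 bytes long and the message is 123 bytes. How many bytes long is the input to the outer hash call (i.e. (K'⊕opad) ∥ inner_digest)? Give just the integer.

96

Key is 64 ≤ 64 bytes, zero-padded: |K'| = 64.
Outer input = (K'⊕opad) ∥ H(inner) → 64 + 32 = 96 bytes.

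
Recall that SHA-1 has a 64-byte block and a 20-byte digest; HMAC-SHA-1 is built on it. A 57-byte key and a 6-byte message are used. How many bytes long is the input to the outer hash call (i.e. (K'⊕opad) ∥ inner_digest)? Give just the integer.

84

Key is 57 ≤ 64 bytes, zero-padded: |K'| = 64.
Outer input = (K'⊕opad) ∥ H(inner) → 64 + 20 = 84 bytes.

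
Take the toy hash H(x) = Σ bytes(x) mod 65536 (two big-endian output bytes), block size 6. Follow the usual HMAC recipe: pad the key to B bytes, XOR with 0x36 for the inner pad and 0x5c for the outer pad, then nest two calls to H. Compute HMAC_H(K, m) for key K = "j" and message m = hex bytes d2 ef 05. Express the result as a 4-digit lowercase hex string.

0235

Key "j" = 6a is 1 byte ≤ B = 6; zero-pad to 6 bytes: K' = 6a 00 00 00 00 00.
K' ⊕ ipad = 5c 36 36 36 36 36.  K' ⊕ opad = 36 5c 5c 5c 5c 5c.
Inner input = (K'⊕ipad) ∥ m = 5c 36 36 36 36 36 ∥ d2 ef 05.
Inner hash: sum = 92+54+54+54+54+54+210+239+5 = 816 → 03 30.
Outer input = (K'⊕opad) ∥ inner = 36 5c 5c 5c 5c 5c ∥ 03 30.
Outer hash (tag): sum = 54+92+92+92+92+92+3+48 = 565 → 02 35.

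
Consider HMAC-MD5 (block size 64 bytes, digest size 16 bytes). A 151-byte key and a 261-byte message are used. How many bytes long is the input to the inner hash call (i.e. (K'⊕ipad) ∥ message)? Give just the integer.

325

Key is 151 > 64 bytes, so it is hashed to 16 bytes then zero-padded to 64: |K'| = 64.
Inner input = (K'⊕ipad) ∥ m → 64 + 261 = 325 bytes.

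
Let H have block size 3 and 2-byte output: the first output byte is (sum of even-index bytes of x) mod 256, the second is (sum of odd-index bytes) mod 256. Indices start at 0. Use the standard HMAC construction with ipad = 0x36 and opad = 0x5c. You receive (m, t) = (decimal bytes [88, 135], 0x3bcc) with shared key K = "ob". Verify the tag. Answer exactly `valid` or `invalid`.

Key "ob" = 6f 62 is 2 bytes ≤ B = 3; zero-pad to 3 bytes: K' = 6f 62 00.
K' ⊕ ipad = 59 54 36; K' ⊕ opad = 33 3e 5c.
Inner hash: even-index sum = 278 mod 256 = 22; odd-index sum = 172 mod 256 = 172 → 16 ac.
Outer hash (recomputed tag): even-index sum = 315 mod 256 = 59; odd-index sum = 84 mod 256 = 84 → 3b 54.
Recomputed tag = 3b54; claimed = 3bcc → mismatch.

invalid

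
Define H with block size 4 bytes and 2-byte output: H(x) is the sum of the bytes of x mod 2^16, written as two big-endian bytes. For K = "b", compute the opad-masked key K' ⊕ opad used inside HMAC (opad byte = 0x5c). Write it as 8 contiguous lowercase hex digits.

3e5c5c5c

Key "b" = 62 is 1 byte ≤ B = 4; zero-pad to 4 bytes: K' = 62 00 00 00.
XOR each byte with 0x5c: 62⊕5c=3e, 00⊕5c=5c, 00⊕5c=5c, 00⊕5c=5c.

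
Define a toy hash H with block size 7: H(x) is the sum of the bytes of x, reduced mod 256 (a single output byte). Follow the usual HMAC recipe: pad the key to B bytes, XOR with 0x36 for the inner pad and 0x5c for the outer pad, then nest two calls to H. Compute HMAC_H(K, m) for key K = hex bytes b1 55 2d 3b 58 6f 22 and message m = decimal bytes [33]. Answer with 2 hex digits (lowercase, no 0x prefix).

Key hex bytes b1 55 2d 3b 58 6f 22 is exactly B = 7 bytes: K' = b1 55 2d 3b 58 6f 22.
K' ⊕ ipad = 87 63 1b 0d 6e 59 14.  K' ⊕ opad = ed 09 71 67 04 33 7e.
Inner input = (K'⊕ipad) ∥ m = 87 63 1b 0d 6e 59 14 ∥ 21.
Inner hash: sum = 135+99+27+13+110+89+20+33 = 526; mod 256 = 14 → 0e.
Outer input = (K'⊕opad) ∥ inner = ed 09 71 67 04 33 7e ∥ 0e.
Outer hash (tag): sum = 237+9+113+103+4+51+126+14 = 657; mod 256 = 145 → 91.

91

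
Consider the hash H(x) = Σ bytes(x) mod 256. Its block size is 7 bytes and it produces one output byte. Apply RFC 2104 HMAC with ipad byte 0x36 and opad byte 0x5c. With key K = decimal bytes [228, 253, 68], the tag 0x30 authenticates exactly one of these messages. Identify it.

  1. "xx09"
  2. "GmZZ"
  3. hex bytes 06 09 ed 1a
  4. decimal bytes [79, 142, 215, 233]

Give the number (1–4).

2

Key decimal bytes [228, 253, 68] = e4 fd 44 is 3 bytes ≤ B = 7; zero-pad to 7 bytes: K' = e4 fd 44 00 00 00 00.
K' ⊕ ipad = d2 cb 72 36 36 36 36; K' ⊕ opad = b8 a1 18 5c 5c 5c 5c.
m1: inner = H(d2 cb 72 36 36 36 36 78 78 30 39) = 40; tag = H(b8 a1 18 5c 5c 5c 5c 40) = 21
m2: inner = H(d2 cb 72 36 36 36 36 47 6d 5a 5a) = 4f; tag = H(b8 a1 18 5c 5c 5c 5c 4f) = 30 ← matches
m3: inner = H(d2 cb 72 36 36 36 36 06 09 ed 1a) = fd; tag = H(b8 a1 18 5c 5c 5c 5c fd) = de
m4: inner = H(d2 cb 72 36 36 36 36 4f 8e d7 e9) = 84; tag = H(b8 a1 18 5c 5c 5c 5c 84) = 65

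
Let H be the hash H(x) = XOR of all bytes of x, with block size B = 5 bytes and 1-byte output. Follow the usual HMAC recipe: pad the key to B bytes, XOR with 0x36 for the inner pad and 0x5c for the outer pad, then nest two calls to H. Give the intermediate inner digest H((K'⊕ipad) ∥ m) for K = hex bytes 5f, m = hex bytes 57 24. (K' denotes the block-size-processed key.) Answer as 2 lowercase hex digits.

1a

Key hex bytes 5f is 1 byte ≤ B = 5; zero-pad to 5 bytes: K' = 5f 00 00 00 00.
K' ⊕ ipad = 69 36 36 36 36.
Inner input = 69 36 36 36 36 ∥ 57 24.
Inner hash: XOR 69⊕36⊕36⊕36⊕36⊕57⊕24 = 1a.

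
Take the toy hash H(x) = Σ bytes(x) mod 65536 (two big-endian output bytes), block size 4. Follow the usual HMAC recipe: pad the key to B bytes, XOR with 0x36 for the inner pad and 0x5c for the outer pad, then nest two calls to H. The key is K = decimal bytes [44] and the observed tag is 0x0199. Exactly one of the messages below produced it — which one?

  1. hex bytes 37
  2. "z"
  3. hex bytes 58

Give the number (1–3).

Key decimal bytes [44] = 2c is 1 byte ≤ B = 4; zero-pad to 4 bytes: K' = 2c 00 00 00.
K' ⊕ ipad = 1a 36 36 36; K' ⊕ opad = 70 5c 5c 5c.
m1: inner = H(1a 36 36 36 37) = 00 f3; tag = H(70 5c 5c 5c 00 f3) = 0277
m2: inner = H(1a 36 36 36 7a) = 01 36; tag = H(70 5c 5c 5c 01 36) = 01bb
m3: inner = H(1a 36 36 36 58) = 01 14; tag = H(70 5c 5c 5c 01 14) = 0199 ← matches

3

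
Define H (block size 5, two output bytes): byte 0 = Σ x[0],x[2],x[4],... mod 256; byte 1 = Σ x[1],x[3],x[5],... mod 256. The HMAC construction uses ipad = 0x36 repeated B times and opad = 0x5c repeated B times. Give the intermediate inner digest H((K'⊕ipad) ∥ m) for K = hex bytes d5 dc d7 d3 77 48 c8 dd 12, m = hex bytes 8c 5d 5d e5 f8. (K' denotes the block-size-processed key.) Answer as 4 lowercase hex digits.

Key hex bytes d5 dc d7 d3 77 48 c8 dd 12 is 9 bytes > B = 5, so hash it first: H(key) = fd d4, then zero-pad to 5 bytes: K' = fd d4 00 00 00.
K' ⊕ ipad = cb e2 36 36 36.
Inner input = cb e2 36 36 36 ∥ 8c 5d 5d e5 f8.
Inner hash: even-index sum = 633 mod 256 = 121; odd-index sum = 761 mod 256 = 249 → 79 f9.

79f9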